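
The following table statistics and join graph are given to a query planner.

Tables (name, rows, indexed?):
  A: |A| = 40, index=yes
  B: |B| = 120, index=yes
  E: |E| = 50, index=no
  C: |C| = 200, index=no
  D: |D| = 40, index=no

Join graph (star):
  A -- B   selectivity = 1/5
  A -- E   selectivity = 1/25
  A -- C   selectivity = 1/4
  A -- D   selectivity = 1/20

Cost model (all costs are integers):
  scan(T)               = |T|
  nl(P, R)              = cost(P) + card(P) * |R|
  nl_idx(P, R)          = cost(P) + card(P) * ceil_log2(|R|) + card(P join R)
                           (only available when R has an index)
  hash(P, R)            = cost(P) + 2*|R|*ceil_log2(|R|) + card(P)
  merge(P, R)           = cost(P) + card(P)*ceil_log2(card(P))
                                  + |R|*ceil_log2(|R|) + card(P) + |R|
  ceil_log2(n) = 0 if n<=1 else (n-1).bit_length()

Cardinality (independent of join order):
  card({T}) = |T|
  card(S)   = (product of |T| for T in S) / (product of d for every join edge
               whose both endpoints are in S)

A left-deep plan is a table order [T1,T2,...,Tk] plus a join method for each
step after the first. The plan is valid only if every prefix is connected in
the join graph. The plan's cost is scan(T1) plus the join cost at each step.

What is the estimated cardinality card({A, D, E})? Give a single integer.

Tables in S: A(40), D(40), E(50)
Edges inside S: A-E(d=25), A-D(d=20)
numerator = 40 * 40 * 50 = 80000
denominator = 25 * 20 = 500
card(S) = 80000 / 500 = 160

160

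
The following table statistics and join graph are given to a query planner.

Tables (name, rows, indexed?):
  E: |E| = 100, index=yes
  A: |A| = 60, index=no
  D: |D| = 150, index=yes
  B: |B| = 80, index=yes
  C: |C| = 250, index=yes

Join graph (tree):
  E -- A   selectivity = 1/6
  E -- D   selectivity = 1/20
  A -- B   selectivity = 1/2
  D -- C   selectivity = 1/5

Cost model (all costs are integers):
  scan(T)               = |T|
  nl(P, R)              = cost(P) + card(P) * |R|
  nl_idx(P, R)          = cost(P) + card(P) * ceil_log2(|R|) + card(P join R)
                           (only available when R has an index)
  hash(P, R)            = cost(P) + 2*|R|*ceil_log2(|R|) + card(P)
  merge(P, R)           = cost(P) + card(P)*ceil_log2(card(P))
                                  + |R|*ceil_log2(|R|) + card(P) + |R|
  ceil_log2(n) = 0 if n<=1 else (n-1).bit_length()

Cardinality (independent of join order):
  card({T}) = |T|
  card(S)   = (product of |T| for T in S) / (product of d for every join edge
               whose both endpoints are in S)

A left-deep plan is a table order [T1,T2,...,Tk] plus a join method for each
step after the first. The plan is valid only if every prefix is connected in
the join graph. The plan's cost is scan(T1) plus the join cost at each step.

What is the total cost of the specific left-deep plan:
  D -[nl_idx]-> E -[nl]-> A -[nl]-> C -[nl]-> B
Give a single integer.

31921950

step 1: scan D: cost=150, card=150
step 2: join E via nl_idx
    card(P join E) = 150*100/(20) = 750
    cost = 150 + 150*7 + 750 = 1950
step 3: join A via nl
    card(P join A) = 750*60/(6) = 7500
    cost = 1950 + 750*60 = 46950
step 4: join C via nl
    card(P join C) = 7500*250/(5) = 375000
    cost = 46950 + 7500*250 = 1921950
step 5: join B via nl
    card(P join B) = 375000*80/(2) = 15000000
    cost = 1921950 + 375000*80 = 31921950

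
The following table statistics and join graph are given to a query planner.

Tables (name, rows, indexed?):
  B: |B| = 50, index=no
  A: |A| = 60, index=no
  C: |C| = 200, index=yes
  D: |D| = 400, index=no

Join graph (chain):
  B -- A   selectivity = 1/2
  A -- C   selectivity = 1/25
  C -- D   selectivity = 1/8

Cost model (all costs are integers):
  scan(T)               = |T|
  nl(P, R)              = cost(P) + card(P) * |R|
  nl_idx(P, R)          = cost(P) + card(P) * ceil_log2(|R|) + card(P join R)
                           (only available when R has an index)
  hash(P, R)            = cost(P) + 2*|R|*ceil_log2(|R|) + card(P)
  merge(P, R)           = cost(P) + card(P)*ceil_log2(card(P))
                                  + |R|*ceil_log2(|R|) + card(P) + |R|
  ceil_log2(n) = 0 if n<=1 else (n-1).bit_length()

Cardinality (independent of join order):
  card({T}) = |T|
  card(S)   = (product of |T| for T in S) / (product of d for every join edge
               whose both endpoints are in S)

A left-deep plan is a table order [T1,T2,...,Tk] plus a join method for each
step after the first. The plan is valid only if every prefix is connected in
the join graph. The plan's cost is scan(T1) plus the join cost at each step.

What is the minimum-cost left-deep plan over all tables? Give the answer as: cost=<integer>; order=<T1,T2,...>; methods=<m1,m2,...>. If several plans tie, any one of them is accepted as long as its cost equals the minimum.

cost=21300; order=A,C,B,D; methods=nl_idx,hash,hash

Selinger DP (subsets sized 1..n):
  {B}: scan cost=50, card=50
  {A}: scan cost=60, card=60
  {C}: scan cost=200, card=200
  {D}: scan cost=400, card=400
  {AB}: card=1500; try (B,hash)→720, (A,hash)→820, (A,merge)→820, (B,merge)→830, (A,nl)→3050, (B,nl)→3060; best=720 via (B,hash)
  {AC}: card=480; try (C,nl_idx)→1020, (A,hash)→1120, (C,merge)→2280, (A,merge)→2420, (C,hash)→3320, (C,nl)→12060 …(+1); best=1020 via (C,nl_idx)
  {CD}: card=10000; try (C,hash)→4000, (D,merge)→6000, (C,merge)→6200, (D,hash)→7600, (C,nl_idx)→13600, (D,nl)→80200 …(+1); best=4000 via (C,hash)
  {ABC}: card=12000; try (B,hash)→2100, (C,hash)→5420, (B,merge)→6170, (C,merge)→20520, (C,nl_idx)→24720, (B,nl)→25020 …(+1); best=2100 via (B,hash)
  {ACD}: card=24000; try (D,hash)→8700, (D,merge)→9820, (A,hash)→14720, (A,merge)→154420, (D,nl)→193020, (A,nl)→604000; best=8700 via (D,hash)
  {ABCD}: card=600000; try (D,hash)→21300, (B,hash)→33300, (D,merge)→186100, (B,merge)→393050, (B,nl)→1208700, (D,nl)→4802100; best=21300 via (D,hash)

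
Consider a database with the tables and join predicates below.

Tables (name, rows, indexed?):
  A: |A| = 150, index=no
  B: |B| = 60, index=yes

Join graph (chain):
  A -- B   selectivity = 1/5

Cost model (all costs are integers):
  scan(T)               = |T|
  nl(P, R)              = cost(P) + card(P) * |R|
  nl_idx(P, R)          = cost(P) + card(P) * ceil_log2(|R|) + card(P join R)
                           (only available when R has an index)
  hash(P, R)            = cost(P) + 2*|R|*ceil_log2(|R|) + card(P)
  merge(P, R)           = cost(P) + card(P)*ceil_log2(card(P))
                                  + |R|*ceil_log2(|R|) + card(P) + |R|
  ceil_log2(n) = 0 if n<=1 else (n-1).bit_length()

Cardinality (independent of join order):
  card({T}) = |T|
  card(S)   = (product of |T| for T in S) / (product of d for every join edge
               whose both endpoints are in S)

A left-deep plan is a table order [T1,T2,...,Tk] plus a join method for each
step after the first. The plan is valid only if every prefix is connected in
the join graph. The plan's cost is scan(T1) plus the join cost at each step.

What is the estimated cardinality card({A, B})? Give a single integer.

Tables in S: A(150), B(60)
Edges inside S: A-B(d=5)
numerator = 150 * 60 = 9000
denominator = 5 = 5
card(S) = 9000 / 5 = 1800

1800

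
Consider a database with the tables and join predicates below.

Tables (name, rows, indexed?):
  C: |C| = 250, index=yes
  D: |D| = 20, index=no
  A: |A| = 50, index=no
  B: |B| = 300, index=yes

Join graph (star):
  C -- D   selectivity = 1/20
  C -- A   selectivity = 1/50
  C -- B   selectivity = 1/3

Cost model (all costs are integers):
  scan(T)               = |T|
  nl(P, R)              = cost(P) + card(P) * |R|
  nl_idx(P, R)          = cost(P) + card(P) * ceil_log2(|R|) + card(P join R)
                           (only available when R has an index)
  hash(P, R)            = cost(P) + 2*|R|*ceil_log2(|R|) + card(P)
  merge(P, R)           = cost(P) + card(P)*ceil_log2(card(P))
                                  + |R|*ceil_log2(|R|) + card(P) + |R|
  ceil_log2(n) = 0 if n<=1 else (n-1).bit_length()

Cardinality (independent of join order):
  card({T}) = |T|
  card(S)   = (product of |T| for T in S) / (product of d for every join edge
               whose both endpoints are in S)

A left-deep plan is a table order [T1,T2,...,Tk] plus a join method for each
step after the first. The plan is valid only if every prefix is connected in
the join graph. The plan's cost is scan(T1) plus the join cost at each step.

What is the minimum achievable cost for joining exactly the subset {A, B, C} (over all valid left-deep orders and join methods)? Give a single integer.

Selinger DP over subsets of {A,B,C}:
  {C}: scan cost=250, card=250
  {A}: scan cost=50, card=50
  {B}: scan cost=300, card=300
  {AC}: card=250; try (C,nl_idx)→700, (A,hash)→1100, (C,merge)→2650, (A,merge)→2850, (C,hash)→4100, (C,nl)→12550 …(+1); best=700 via (C,nl_idx)
  {BC}: card=25000; try (C,hash)→4600, (B,merge)→5500, (C,merge)→5550, (B,hash)→5900, (B,nl_idx)→27500, (C,nl_idx)→27700 …(+2); best=4600 via (C,hash)
  {ABC}: card=25000; try (B,merge)→5950, (B,hash)→6350, (B,nl_idx)→27950, (A,hash)→30200, (B,nl)→75700, (A,merge)→404950 …(+1); best=5950 via (B,merge)

5950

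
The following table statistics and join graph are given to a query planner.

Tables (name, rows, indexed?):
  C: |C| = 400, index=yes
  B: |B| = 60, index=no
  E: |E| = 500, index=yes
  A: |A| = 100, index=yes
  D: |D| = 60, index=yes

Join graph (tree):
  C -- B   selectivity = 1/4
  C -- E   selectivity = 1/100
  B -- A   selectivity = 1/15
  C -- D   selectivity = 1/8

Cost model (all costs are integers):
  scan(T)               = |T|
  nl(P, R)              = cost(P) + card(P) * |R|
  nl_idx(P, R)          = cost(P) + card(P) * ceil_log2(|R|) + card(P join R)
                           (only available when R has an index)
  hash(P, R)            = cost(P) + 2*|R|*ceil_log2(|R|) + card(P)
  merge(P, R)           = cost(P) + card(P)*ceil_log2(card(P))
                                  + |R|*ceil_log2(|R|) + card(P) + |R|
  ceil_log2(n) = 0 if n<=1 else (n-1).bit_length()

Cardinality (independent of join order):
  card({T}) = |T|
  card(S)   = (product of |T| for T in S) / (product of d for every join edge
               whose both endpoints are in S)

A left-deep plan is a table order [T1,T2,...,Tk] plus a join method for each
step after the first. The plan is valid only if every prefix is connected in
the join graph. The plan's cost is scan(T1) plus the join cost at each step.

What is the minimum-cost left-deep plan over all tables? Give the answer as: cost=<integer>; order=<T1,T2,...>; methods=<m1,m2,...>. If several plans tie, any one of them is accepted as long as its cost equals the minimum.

Selinger DP (subsets sized 1..n):
  {C}: scan cost=400, card=400
  {B}: scan cost=60, card=60
  {E}: scan cost=500, card=500
  {A}: scan cost=100, card=100
  {D}: scan cost=60, card=60
  {BC}: card=6000; try (B,hash)→1520, (C,merge)→4480, (B,merge)→4820, (C,nl_idx)→6600, (C,hash)→7320, (C,nl)→24060 …(+1); best=1520 via (B,hash)
  {CE}: card=2000; try (E,nl_idx)→6000, (C,nl_idx)→7000, (C,hash)→8200, (E,merge)→9400, (C,merge)→9500, (E,hash)→9800 …(+2); best=6000 via (E,nl_idx)
  {CD}: card=3000; try (D,hash)→1520, (C,nl_idx)→3600, (C,merge)→4480, (D,merge)→4820, (D,nl_idx)→5800, (C,hash)→7320 …(+2); best=1520 via (D,hash)
  {AB}: card=400; try (A,nl_idx)→880, (B,hash)→920, (A,merge)→1280, (B,merge)→1320, (A,hash)→1520, (A,nl)→6060 …(+1); best=880 via (A,nl_idx)
  {BCE}: card=30000; try (B,hash)→8720, (E,hash)→16520, (B,merge)→30420, (E,nl_idx)→85520, (E,merge)→90520, (B,nl)→126000 …(+1); best=8720 via (B,hash)
  {ABC}: card=40000; try (C,hash)→8480, (C,merge)→8880, (A,hash)→8920, (C,nl_idx)→44480, (A,nl_idx)→83520, (A,merge)→86320 …(+2); best=8480 via (C,hash)
  {BCD}: card=45000; try (B,hash)→5240, (D,hash)→8240, (B,merge)→40940, (D,nl_idx)→82520, (D,merge)→85940, (B,nl)→181520 …(+1); best=5240 via (B,hash)
  {CDE}: card=15000; try (D,hash)→8720, (E,hash)→13520, (D,merge)→30420, (D,nl_idx)→33000, (E,nl_idx)→43520, (E,merge)→45520 …(+2); best=8720 via (D,hash)
  {ABCE}: card=200000; try (A,hash)→40120, (E,hash)→57480, (A,nl_idx)→418720, (A,merge)→489520, (E,nl_idx)→568480, (E,merge)→693480 …(+2); best=40120 via (A,hash)
  {BCDE}: card=225000; try (B,hash)→24440, (D,hash)→39440, (E,hash)→59240, (B,merge)→234140, (D,nl_idx)→413720, (D,merge)→489140 …(+5); best=24440 via (B,hash)
  {ABCD}: card=300000; try (D,hash)→49200, (A,hash)→51640, (D,nl_idx)→548480, (A,nl_idx)→620240, (D,merge)→688900, (A,merge)→771040 …(+2); best=49200 via (D,hash)
  {ABCDE}: card=1500000; try (D,hash)→240840, (A,hash)→250840, (E,hash)→358200, (D,nl_idx)→2740120, (A,nl_idx)→3099440, (D,merge)→3840540 …(+6); best=240840 via (D,hash)

cost=240840; order=C,E,B,A,D; methods=nl_idx,hash,hash,hash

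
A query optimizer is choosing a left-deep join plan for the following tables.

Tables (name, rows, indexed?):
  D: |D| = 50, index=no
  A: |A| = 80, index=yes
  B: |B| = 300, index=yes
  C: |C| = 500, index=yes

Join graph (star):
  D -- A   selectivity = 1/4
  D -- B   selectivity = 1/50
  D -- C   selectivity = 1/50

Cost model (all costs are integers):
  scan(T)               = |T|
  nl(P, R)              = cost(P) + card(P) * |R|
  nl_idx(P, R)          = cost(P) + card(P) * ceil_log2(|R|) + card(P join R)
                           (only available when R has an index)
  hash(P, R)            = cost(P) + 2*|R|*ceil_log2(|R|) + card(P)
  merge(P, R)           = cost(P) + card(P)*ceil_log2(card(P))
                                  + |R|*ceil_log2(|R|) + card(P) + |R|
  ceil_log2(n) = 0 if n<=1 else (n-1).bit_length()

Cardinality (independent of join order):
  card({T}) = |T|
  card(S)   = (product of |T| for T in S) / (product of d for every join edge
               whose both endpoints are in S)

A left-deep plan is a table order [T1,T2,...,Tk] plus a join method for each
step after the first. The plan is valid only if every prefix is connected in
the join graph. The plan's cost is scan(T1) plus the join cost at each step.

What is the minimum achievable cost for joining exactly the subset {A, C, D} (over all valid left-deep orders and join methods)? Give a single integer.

2620

Selinger DP over subsets of {A,C,D}:
  {D}: scan cost=50, card=50
  {A}: scan cost=80, card=80
  {C}: scan cost=500, card=500
  {AD}: card=1000; try (D,hash)→760, (A,merge)→1040, (D,merge)→1070, (A,hash)→1220, (A,nl_idx)→1400, (A,nl)→4050 …(+1); best=760 via (D,hash)
  {CD}: card=500; try (C,nl_idx)→1000, (D,hash)→1600, (C,merge)→5400, (D,merge)→5850, (C,hash)→9100, (C,nl)→25050 …(+1); best=1000 via (C,nl_idx)
  {ACD}: card=10000; try (A,hash)→2620, (A,merge)→6640, (C,hash)→10760, (A,nl_idx)→14500, (C,merge)→16760, (C,nl_idx)→19760 …(+2); best=2620 via (A,hash)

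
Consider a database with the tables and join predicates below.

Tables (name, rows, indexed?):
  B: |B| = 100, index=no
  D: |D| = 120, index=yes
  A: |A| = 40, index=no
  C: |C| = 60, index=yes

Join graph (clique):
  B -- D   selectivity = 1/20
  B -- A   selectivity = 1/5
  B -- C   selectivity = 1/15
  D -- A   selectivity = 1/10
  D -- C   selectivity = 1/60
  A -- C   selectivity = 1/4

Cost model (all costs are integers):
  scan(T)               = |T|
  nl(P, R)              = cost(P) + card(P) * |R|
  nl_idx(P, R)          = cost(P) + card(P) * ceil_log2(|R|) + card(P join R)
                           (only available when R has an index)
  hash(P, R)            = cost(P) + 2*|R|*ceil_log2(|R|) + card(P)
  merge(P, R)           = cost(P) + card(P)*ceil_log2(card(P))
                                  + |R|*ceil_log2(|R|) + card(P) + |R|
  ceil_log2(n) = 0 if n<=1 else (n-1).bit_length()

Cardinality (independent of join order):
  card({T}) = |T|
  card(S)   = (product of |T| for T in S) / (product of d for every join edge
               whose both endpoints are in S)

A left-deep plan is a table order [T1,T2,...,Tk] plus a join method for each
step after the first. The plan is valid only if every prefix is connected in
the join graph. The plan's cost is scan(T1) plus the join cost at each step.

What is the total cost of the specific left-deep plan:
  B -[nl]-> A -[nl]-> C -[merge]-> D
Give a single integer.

step 1: scan B: cost=100, card=100
step 2: join A via nl
    card(P join A) = 100*40/(5) = 800
    cost = 100 + 100*40 = 4100
step 3: join C via nl
    card(P join C) = 800*60/(15*4) = 800
    cost = 4100 + 800*60 = 52100
step 4: join D via merge
    card(P join D) = 800*120/(20*10*60) = 8
    cost = 52100 + 800*10 + 120*7 + 800 + 120 = 61860

61860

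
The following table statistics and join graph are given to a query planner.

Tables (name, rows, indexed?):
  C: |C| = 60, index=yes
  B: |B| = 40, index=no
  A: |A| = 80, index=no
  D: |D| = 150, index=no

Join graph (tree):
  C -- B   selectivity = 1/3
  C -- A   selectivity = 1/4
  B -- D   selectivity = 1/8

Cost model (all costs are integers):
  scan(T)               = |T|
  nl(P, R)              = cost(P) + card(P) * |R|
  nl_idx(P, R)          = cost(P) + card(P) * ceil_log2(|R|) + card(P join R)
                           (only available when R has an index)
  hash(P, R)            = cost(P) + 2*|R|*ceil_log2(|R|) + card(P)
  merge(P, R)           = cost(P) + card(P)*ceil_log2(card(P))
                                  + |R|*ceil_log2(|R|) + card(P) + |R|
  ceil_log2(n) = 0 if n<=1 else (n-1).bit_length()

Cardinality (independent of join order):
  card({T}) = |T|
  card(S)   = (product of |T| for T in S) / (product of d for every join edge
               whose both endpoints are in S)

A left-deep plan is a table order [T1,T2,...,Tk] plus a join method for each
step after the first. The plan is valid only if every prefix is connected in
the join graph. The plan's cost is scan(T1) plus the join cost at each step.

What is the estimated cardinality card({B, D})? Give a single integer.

Tables in S: B(40), D(150)
Edges inside S: B-D(d=8)
numerator = 40 * 150 = 6000
denominator = 8 = 8
card(S) = 6000 / 8 = 750

750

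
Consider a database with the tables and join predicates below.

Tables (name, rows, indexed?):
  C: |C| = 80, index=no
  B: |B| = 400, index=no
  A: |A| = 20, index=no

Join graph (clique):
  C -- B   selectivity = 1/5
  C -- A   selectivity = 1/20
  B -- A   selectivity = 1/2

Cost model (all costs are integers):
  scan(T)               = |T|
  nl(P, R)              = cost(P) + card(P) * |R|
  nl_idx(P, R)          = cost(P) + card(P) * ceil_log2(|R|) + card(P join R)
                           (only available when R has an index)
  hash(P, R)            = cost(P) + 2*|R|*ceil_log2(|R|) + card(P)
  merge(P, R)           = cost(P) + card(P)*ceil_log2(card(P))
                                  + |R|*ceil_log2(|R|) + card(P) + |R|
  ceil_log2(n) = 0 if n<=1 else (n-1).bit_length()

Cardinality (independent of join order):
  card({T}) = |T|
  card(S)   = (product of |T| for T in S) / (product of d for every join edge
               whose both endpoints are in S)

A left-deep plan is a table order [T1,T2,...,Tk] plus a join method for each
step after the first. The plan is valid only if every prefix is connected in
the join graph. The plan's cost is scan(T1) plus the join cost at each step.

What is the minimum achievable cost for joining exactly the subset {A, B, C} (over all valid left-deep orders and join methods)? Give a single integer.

5000

Selinger DP over subsets of {A,B,C}:
  {C}: scan cost=80, card=80
  {B}: scan cost=400, card=400
  {A}: scan cost=20, card=20
  {BC}: card=6400; try (C,hash)→1920, (B,merge)→4720, (C,merge)→5040, (B,hash)→7360, (B,nl)→32080, (C,nl)→32400; best=1920 via (C,hash)
  {AC}: card=80; try (A,hash)→360, (C,merge)→780, (A,merge)→840, (C,hash)→1160, (C,nl)→1620, (A,nl)→1680; best=360 via (A,hash)
  {AB}: card=4000; try (A,hash)→1000, (B,merge)→4140, (A,merge)→4520, (B,hash)→7240, (B,nl)→8020, (A,nl)→8400; best=1000 via (A,hash)
  {ABC}: card=3200; try (B,merge)→5000, (C,hash)→6120, (B,hash)→7640, (A,hash)→8520, (B,nl)→32360, (C,merge)→53640 …(+3); best=5000 via (B,merge)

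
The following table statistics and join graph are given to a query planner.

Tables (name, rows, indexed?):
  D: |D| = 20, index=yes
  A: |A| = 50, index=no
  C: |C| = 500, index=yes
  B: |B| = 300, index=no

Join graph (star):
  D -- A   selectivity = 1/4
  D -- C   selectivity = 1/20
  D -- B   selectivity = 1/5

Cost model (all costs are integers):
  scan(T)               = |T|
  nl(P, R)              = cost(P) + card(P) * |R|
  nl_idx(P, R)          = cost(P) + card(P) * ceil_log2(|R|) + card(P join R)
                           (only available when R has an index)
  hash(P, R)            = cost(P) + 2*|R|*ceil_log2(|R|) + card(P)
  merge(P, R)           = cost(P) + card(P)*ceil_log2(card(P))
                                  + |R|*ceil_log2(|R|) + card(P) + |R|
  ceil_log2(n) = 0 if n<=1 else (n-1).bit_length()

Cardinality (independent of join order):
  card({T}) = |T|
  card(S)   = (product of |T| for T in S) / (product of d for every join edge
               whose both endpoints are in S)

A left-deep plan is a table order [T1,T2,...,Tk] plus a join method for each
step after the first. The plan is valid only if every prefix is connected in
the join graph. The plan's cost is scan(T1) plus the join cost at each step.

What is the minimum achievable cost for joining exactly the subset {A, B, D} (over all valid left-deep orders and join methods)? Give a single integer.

2600

Selinger DP over subsets of {A,B,D}:
  {D}: scan cost=20, card=20
  {A}: scan cost=50, card=50
  {B}: scan cost=300, card=300
  {AD}: card=250; try (D,hash)→300, (A,merge)→490, (D,merge)→520, (D,nl_idx)→550, (A,hash)→640, (A,nl)→1020 …(+1); best=300 via (D,hash)
  {BD}: card=1200; try (D,hash)→800, (D,nl_idx)→3000, (B,merge)→3140, (D,merge)→3420, (B,hash)→5440, (B,nl)→6020 …(+1); best=800 via (D,hash)
  {ABD}: card=15000; try (A,hash)→2600, (B,merge)→5550, (B,hash)→5950, (A,merge)→15550, (A,nl)→60800, (B,nl)→75300; best=2600 via (A,hash)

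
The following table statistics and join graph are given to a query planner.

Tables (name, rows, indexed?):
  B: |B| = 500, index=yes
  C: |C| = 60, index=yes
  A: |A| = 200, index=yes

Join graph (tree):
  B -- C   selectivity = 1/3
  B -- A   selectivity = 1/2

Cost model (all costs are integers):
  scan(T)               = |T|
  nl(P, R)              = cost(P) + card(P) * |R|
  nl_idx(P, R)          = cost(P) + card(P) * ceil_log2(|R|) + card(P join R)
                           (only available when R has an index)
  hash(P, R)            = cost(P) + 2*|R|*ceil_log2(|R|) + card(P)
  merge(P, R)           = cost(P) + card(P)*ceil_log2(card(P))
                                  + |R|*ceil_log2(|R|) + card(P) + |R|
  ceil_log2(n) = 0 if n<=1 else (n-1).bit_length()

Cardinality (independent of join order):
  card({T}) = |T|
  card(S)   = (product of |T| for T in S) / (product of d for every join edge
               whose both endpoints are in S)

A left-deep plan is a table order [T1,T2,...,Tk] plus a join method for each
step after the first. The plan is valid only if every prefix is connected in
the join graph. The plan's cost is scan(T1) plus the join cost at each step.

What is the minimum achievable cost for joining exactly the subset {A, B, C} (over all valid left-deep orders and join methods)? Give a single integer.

Selinger DP over subsets of {A,B,C}:
  {B}: scan cost=500, card=500
  {C}: scan cost=60, card=60
  {A}: scan cost=200, card=200
  {BC}: card=10000; try (C,hash)→1720, (B,merge)→5480, (C,merge)→5920, (B,hash)→9120, (B,nl_idx)→10600, (C,nl_idx)→13500 …(+2); best=1720 via (C,hash)
  {AB}: card=50000; try (A,hash)→4200, (B,merge)→7000, (A,merge)→7300, (B,hash)→9400, (B,nl_idx)→52000, (A,nl_idx)→54500 …(+2); best=4200 via (A,hash)
  {ABC}: card=1000000; try (A,hash)→14920, (C,hash)→54920, (A,merge)→153520, (C,merge)→854620, (A,nl_idx)→1081720, (C,nl_idx)→1304200 …(+2); best=14920 via (A,hash)

14920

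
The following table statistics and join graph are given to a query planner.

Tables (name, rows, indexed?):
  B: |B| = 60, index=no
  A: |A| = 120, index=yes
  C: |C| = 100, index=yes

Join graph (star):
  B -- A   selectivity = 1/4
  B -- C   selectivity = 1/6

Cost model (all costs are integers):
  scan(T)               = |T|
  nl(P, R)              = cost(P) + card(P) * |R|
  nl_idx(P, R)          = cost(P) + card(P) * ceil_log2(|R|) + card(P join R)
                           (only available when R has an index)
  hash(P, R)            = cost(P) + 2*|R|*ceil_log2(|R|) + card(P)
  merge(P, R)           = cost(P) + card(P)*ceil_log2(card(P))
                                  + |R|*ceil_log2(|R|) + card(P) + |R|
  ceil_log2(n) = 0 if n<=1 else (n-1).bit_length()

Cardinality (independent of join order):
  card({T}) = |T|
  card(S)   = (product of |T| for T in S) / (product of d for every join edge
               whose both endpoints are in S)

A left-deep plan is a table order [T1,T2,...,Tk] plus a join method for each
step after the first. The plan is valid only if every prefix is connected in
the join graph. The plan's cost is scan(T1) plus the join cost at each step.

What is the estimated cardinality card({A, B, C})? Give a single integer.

30000

Tables in S: A(120), B(60), C(100)
Edges inside S: B-A(d=4), B-C(d=6)
numerator = 120 * 60 * 100 = 720000
denominator = 4 * 6 = 24
card(S) = 720000 / 24 = 30000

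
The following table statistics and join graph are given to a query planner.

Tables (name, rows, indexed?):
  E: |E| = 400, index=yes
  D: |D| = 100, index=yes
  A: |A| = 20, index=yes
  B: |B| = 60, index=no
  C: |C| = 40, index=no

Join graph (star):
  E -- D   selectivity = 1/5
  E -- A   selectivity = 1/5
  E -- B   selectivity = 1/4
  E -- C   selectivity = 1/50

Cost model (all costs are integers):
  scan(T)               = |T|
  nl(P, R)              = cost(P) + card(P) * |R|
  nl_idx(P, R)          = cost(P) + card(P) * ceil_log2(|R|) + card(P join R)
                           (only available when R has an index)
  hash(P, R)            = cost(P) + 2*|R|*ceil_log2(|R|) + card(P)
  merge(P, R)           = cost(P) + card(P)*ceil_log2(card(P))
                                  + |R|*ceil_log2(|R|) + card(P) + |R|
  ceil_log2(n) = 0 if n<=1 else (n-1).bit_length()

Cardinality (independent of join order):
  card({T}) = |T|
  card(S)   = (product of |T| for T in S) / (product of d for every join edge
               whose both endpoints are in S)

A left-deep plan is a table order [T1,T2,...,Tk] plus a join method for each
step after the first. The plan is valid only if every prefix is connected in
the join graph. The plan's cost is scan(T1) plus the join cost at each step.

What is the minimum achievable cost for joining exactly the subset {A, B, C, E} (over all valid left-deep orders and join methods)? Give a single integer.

3240

Selinger DP over subsets of {A,B,C,E}:
  {E}: scan cost=400, card=400
  {A}: scan cost=20, card=20
  {B}: scan cost=60, card=60
  {C}: scan cost=40, card=40
  {AE}: card=1600; try (A,hash)→1000, (E,nl_idx)→1800, (A,nl_idx)→4000, (E,merge)→4140, (A,merge)→4520, (E,hash)→7240 …(+2); best=1000 via (A,hash)
  {BE}: card=6000; try (B,hash)→1520, (E,merge)→4480, (B,merge)→4820, (E,nl_idx)→6600, (E,hash)→7320, (E,nl)→24060 …(+1); best=1520 via (B,hash)
  {CE}: card=320; try (E,nl_idx)→720, (C,hash)→1280, (E,merge)→4320, (C,merge)→4680, (E,hash)→7280, (E,nl)→16040 …(+1); best=720 via (E,nl_idx)
  {ABE}: card=24000; try (B,hash)→3320, (A,hash)→7720, (B,merge)→20620, (A,nl_idx)→55520, (A,merge)→85640, (B,nl)→97000 …(+1); best=3320 via (B,hash)
  {ACE}: card=1280; try (A,hash)→1240, (C,hash)→3080, (A,nl_idx)→3600, (A,merge)→4040, (A,nl)→7120, (C,merge)→20480 …(+1); best=1240 via (A,hash)
  {BCE}: card=4800; try (B,hash)→1760, (B,merge)→4340, (C,hash)→8000, (B,nl)→19920, (C,merge)→85800, (C,nl)→241520; best=1760 via (B,hash)
  {ABCE}: card=19200; try (B,hash)→3240, (A,hash)→6760, (B,merge)→17020, (C,hash)→27800, (A,nl_idx)→44960, (A,merge)→69080 …(+4); best=3240 via (B,hash)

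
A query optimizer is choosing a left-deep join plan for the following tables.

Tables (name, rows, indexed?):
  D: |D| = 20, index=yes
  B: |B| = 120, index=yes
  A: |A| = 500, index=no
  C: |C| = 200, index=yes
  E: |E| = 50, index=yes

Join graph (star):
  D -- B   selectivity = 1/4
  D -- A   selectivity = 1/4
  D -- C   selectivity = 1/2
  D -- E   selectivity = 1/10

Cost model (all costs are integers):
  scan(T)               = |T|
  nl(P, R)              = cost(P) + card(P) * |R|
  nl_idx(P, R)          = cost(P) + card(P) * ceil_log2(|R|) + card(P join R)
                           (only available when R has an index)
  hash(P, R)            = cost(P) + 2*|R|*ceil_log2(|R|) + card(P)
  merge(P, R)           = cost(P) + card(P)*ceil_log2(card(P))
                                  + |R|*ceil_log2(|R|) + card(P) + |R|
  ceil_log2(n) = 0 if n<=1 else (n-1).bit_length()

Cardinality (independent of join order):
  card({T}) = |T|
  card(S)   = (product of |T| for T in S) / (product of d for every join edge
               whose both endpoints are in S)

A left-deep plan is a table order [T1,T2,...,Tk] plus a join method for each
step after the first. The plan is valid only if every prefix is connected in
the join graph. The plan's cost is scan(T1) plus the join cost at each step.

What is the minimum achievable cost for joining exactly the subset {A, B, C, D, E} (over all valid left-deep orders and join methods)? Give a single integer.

316840

Selinger DP over subsets of {A,B,C,D,E}:
  {D}: scan cost=20, card=20
  {B}: scan cost=120, card=120
  {A}: scan cost=500, card=500
  {C}: scan cost=200, card=200
  {E}: scan cost=50, card=50
  {BD}: card=600; try (D,hash)→440, (B,nl_idx)→760, (B,merge)→1100, (D,merge)→1200, (D,nl_idx)→1320, (B,hash)→1720 …(+2); best=440 via (D,hash)
  {AD}: card=2500; try (D,hash)→1200, (A,merge)→5140, (D,nl_idx)→5500, (D,merge)→5620, (A,hash)→9040, (A,nl)→10020 …(+1); best=1200 via (D,hash)
  {CD}: card=2000; try (D,hash)→600, (C,merge)→1940, (D,merge)→2120, (C,nl_idx)→2180, (D,nl_idx)→3200, (C,hash)→3240 …(+2); best=600 via (D,hash)
  {DE}: card=100; try (E,nl_idx)→240, (D,hash)→300, (D,nl_idx)→400, (E,merge)→490, (D,merge)→520, (E,hash)→640 …(+2); best=240 via (E,nl_idx)
  {ABD}: card=75000; try (B,hash)→5380, (A,hash)→10040, (A,merge)→12040, (B,merge)→34660, (B,nl_idx)→93700, (A,nl)→300440 …(+1); best=5380 via (B,hash)
  {BCD}: card=60000; try (C,hash)→4240, (B,hash)→4280, (C,merge)→8840, (B,merge)→25560, (C,nl_idx)→65240, (B,nl_idx)→74600 …(+2); best=4240 via (C,hash)
  {BDE}: card=3000; try (E,hash)→1640, (B,merge)→2000, (B,hash)→2020, (B,nl_idx)→3940, (E,nl_idx)→7040, (E,merge)→7390 …(+2); best=1640 via (E,hash)
  {ACD}: card=250000; try (C,hash)→6900, (A,hash)→11600, (A,merge)→29600, (C,merge)→35500, (C,nl_idx)→271200, (C,nl)→501200 …(+1); best=6900 via (C,hash)
  {ADE}: card=12500; try (E,hash)→4300, (A,merge)→6040, (A,hash)→9340, (E,nl_idx)→28700, (E,merge)→34050, (A,nl)→50240 …(+1); best=4300 via (E,hash)
  {CDE}: card=10000; try (C,merge)→2840, (E,hash)→3200, (C,hash)→3540, (C,nl_idx)→11040, (C,nl)→20240, (E,nl_idx)→22600 …(+2); best=2840 via (C,merge)
  {ABCD}: card=7500000; try (A,hash)→73240, (C,hash)→83580, (B,hash)→258580, (A,merge)→1029240, (C,merge)→1357180, (B,merge)→4757860 …(+5); best=73240 via (A,hash)
  {ABDE}: card=375000; try (A,hash)→13640, (B,hash)→18480, (A,merge)→45640, (E,hash)→80980, (B,merge)→192760, (B,nl_idx)→466800 …(+5); best=13640 via (A,hash)
  {BCDE}: card=300000; try (C,hash)→7840, (B,hash)→14520, (C,merge)→42440, (E,hash)→64840, (B,merge)→153800, (C,nl_idx)→325640 …(+6); best=7840 via (C,hash)
  {ACDE}: card=1250000; try (C,hash)→20000, (A,hash)→21840, (A,merge)→157840, (C,merge)→193600, (E,hash)→257500, (C,nl_idx)→1354300 …(+5); best=20000 via (C,hash)
  {ABCDE}: card=37500000; try (A,hash)→316840, (C,hash)→391840, (B,hash)→1271680, (A,merge)→6012840, (C,merge)→7515440, (E,hash)→7573840 …(+9); best=316840 via (A,hash)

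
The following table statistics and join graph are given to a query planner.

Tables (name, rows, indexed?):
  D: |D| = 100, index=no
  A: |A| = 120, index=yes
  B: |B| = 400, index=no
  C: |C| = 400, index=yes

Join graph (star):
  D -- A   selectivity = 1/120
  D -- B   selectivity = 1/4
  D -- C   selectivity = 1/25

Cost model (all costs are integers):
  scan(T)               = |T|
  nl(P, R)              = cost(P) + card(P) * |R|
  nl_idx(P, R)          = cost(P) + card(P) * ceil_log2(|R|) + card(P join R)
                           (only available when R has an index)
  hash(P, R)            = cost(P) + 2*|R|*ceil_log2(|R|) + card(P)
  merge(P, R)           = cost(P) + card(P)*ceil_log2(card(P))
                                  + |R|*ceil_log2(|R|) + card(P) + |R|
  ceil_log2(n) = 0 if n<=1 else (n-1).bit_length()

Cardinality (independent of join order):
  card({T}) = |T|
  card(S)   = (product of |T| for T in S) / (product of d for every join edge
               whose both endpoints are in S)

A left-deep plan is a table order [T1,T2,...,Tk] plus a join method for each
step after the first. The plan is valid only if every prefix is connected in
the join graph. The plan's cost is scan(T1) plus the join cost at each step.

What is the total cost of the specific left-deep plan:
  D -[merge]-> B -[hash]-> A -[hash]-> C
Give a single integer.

33780

step 1: scan D: cost=100, card=100
step 2: join B via merge
    card(P join B) = 100*400/(4) = 10000
    cost = 100 + 100*7 + 400*9 + 100 + 400 = 4900
step 3: join A via hash
    card(P join A) = 10000*120/(120) = 10000
    cost = 4900 + 2*120*7 + 10000 = 16580
step 4: join C via hash
    card(P join C) = 10000*400/(25) = 160000
    cost = 16580 + 2*400*9 + 10000 = 33780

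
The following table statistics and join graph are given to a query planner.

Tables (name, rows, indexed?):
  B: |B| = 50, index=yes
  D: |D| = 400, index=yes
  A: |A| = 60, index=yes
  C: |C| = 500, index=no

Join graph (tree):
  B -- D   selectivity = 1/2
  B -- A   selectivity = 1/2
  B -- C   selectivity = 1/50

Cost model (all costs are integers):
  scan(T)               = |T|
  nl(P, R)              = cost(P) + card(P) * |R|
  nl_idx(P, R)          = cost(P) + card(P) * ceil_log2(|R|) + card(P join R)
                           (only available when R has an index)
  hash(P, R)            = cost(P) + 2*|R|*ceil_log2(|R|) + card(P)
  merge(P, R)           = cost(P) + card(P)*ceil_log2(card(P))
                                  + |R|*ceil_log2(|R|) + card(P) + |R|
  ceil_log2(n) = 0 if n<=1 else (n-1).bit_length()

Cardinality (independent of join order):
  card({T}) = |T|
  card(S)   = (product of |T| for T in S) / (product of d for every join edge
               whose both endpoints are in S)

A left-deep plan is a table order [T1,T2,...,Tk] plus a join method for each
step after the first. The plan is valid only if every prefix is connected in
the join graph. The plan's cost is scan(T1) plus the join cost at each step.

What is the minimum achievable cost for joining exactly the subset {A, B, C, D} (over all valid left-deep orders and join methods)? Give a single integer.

25020

Selinger DP over subsets of {A,B,C,D}:
  {B}: scan cost=50, card=50
  {D}: scan cost=400, card=400
  {A}: scan cost=60, card=60
  {C}: scan cost=500, card=500
  {BD}: card=10000; try (B,hash)→1400, (D,merge)→4400, (B,merge)→4750, (D,hash)→7300, (D,nl_idx)→10500, (B,nl_idx)→12800 …(+2); best=1400 via (B,hash)
  {AB}: card=1500; try (B,hash)→720, (A,hash)→820, (A,merge)→820, (B,merge)→830, (A,nl_idx)→1850, (B,nl_idx)→1920 …(+2); best=720 via (B,hash)
  {BC}: card=500; try (B,hash)→1600, (B,nl_idx)→4000, (C,merge)→5400, (B,merge)→5850, (C,hash)→9100, (C,nl)→25050 …(+1); best=1600 via (B,hash)
  {ABD}: card=300000; try (D,hash)→9420, (A,hash)→12120, (D,merge)→22720, (A,merge)→151820, (D,nl_idx)→314220, (A,nl_idx)→361400 …(+2); best=9420 via (D,hash)
  {BCD}: card=100000; try (D,hash)→9300, (D,merge)→10600, (C,hash)→20400, (D,nl_idx)→106100, (C,merge)→156400, (D,nl)→201600 …(+1); best=9300 via (D,hash)
  {ABC}: card=15000; try (A,hash)→2820, (A,merge)→7020, (C,hash)→11220, (A,nl_idx)→19600, (C,merge)→23720, (A,nl)→31600 …(+1); best=2820 via (A,hash)
  {ABCD}: card=3000000; try (D,hash)→25020, (A,hash)→110020, (D,merge)→231820, (C,hash)→318420, (A,merge)→1809720, (D,nl_idx)→3137820 …(+5); best=25020 via (D,hash)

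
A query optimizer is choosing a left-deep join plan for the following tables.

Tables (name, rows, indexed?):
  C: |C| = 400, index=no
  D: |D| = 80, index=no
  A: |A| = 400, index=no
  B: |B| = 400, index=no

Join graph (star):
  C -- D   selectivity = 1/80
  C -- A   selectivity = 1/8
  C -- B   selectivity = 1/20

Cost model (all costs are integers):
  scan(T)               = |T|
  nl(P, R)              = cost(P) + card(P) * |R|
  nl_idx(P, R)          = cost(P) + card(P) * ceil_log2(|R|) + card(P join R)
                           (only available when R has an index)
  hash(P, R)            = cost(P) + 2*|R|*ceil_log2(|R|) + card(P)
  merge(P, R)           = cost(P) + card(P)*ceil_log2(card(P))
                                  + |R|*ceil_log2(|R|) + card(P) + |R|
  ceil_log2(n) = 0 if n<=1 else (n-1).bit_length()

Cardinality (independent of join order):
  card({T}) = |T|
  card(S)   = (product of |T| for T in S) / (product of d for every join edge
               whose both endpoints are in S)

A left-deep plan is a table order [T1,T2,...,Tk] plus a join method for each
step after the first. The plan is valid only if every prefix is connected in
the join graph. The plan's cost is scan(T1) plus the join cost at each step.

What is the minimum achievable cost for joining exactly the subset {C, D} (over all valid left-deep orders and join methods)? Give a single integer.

Selinger DP over subsets of {C,D}:
  {C}: scan cost=400, card=400
  {D}: scan cost=80, card=80
  {CD}: card=400; try (D,hash)→1920, (C,merge)→4720, (D,merge)→5040, (C,hash)→7360, (C,nl)→32080, (D,nl)→32400; best=1920 via (D,hash)

1920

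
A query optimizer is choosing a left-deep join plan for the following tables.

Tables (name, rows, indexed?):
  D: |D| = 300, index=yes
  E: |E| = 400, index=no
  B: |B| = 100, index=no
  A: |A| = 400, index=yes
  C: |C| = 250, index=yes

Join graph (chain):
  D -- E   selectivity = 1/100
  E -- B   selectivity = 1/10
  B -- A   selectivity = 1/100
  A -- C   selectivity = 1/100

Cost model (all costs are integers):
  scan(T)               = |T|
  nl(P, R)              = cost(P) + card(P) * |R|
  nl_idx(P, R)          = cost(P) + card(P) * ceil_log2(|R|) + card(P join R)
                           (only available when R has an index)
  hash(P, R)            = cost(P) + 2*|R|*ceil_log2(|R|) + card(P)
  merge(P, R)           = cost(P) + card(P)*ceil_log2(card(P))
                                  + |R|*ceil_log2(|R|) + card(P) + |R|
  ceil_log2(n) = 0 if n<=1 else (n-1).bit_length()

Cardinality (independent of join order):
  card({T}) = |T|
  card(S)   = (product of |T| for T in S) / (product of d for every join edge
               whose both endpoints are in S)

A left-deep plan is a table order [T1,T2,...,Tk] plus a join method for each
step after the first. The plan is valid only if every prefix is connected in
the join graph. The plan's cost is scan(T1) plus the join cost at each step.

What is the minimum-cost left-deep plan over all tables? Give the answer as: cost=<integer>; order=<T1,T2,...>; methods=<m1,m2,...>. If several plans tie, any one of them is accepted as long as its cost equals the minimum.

cost=59200; order=B,A,C,E,D; methods=nl_idx,nl_idx,hash,hash

Selinger DP (subsets sized 1..n):
  {D}: scan cost=300, card=300
  {E}: scan cost=400, card=400
  {B}: scan cost=100, card=100
  {A}: scan cost=400, card=400
  {C}: scan cost=250, card=250
  {DE}: card=1200; try (D,nl_idx)→5200, (D,hash)→6200, (E,merge)→7300, (D,merge)→7400, (E,hash)→7800, (E,nl)→120300 …(+1); best=5200 via (D,nl_idx)
  {BE}: card=4000; try (B,hash)→2200, (E,merge)→4900, (B,merge)→5200, (E,hash)→7400, (E,nl)→40100, (B,nl)→40400; best=2200 via (B,hash)
  {AB}: card=400; try (A,nl_idx)→1400, (B,hash)→2200, (A,merge)→4900, (B,merge)→5200, (A,hash)→7400, (A,nl)→40100 …(+1); best=1400 via (A,nl_idx)
  {AC}: card=1000; try (A,nl_idx)→3500, (C,nl_idx)→4600, (C,hash)→4800, (A,merge)→6500, (C,merge)→6650, (A,hash)→7700 …(+2); best=3500 via (A,nl_idx)
  {BDE}: card=12000; try (B,hash)→7800, (D,hash)→11600, (B,merge)→20400, (D,nl_idx)→50200, (D,merge)→57200, (B,nl)→125200 …(+1); best=7800 via (B,hash)
  {ABE}: card=16000; try (E,hash)→9000, (E,merge)→9400, (A,hash)→13400, (A,nl_idx)→54200, (A,merge)→58200, (E,nl)→161400 …(+1); best=9000 via (E,hash)
  {ABC}: card=1000; try (C,nl_idx)→5600, (C,hash)→5800, (B,hash)→5900, (C,merge)→7650, (B,merge)→15300, (C,nl)→101400 …(+1); best=5600 via (C,nl_idx)
  {ABDE}: card=48000; try (A,hash)→27000, (D,hash)→30400, (A,nl_idx)→163800, (A,merge)→191800, (D,nl_idx)→201000, (D,merge)→252000 …(+2); best=27000 via (A,hash)
  {ABCE}: card=40000; try (E,hash)→13800, (E,merge)→20600, (C,hash)→29000, (C,nl_idx)→177000, (C,merge)→251250, (E,nl)→405600 …(+1); best=13800 via (E,hash)
  {ABCDE}: card=120000; try (D,hash)→59200, (C,hash)→79000, (D,nl_idx)→493800, (C,nl_idx)→531000, (D,merge)→696800, (C,merge)→845250 …(+2); best=59200 via (D,hash)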